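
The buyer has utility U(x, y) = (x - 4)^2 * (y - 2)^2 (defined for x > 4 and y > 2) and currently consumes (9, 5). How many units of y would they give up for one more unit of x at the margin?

MU_x = 2·(x−4)·(y−2)^2, MU_y = 2·(x−4)^2·(y−2).
MRS = (y−2)/(x−4).
At (9, 5): MRS = 0.6.
That is, one extra unit of x is worth 0.6 units of y at the margin.

MRS = 0.6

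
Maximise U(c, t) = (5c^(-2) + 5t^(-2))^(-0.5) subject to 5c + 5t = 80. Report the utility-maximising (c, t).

For CES with ρ = -2, MRS = (t/c)^3.
Tangency: set MRS = p_c/p_t = 5/5 = 1.
So (t/c)^3 = 1; taking the cube root, t/c = 1, i.e. t = c.
Substitute into the budget 5·c + 5·t = 80: 10·c = 80, so c* = 8 and t* = 8.

c* = 8, t* = 8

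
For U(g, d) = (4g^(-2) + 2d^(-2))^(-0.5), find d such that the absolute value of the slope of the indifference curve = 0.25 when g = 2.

For CES with ρ = -2, MRS = (4/2)·(d/g)^3.
Setting (4/2)·(d/2)^3 = 0.25 gives (d/2)^3 = 0.125, so d/2 = 0.5 and d = 1.

d = 1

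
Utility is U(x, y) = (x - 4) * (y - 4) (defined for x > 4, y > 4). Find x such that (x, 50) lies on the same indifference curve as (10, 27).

x = 7

U(10, 27) = 138.
Set U(x, 50) = 138 and solve.
With y = 50: (50 − 4) = 46, so (x − 4) = 138/46 = 3.
So x = 4 + 3 = 7.
Check: U(7, 50) = 138.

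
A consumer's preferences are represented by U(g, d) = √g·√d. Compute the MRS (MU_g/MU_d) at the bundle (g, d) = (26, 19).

MRS = 19/26

MU_g = 0.5·g^(-0.5)·√d and MU_d = 0.5·√g·d^(-0.5).
MRS = MU_g/MU_d = d/g.
At (26, 19): MRS = 19/26.
So at (26, 19) the consumer would give up 19/26 units of d for one more unit of g.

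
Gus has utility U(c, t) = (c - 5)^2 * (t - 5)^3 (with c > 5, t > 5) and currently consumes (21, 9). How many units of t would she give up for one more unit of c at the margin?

MRS = 1/6

MU_c = 2·(c−5)·(t−5)^3, MU_t = 3·(c−5)^2·(t−5)^2.
MRS = (2/3)·(t−5)/(c−5).
At (21, 9): MRS = 1/6.
The indifference curve has slope −1/6 at this bundle.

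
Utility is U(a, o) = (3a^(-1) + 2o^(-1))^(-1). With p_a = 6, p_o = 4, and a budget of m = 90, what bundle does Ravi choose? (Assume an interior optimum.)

For CES with ρ = -1, MRS = (3/2)·(o/a)^2.
Tangency: set MRS = p_a/p_o = 6/4 = 1.5.
So (o/a)^2 = 1; taking the square root, o/a = 1, i.e. o = a.
Substitute into the budget 6·a + 4·o = 90: 10·a = 90, so a* = 9 and o* = 9.

a* = 9, o* = 9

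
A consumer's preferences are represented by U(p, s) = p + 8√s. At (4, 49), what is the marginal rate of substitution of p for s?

MU_p = 1, MU_s = 8/(2√s).
MRS = 1 ÷ (8/(2√s)).
At (4, 49): MRS = 1.75.
That is, one extra unit of p is worth 1.75 units of s at the margin.

MRS = 1.75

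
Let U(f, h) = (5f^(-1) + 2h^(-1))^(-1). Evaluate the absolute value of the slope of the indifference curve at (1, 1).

For CES with ρ = -1, MRS = (5/2)·(h/f)^2.
At (1, 1): MRS = 2.5.
The indifference curve has slope −2.5 at this bundle.

MRS = 2.5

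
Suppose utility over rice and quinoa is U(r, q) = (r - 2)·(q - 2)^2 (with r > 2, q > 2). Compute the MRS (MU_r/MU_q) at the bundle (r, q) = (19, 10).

MRS = 4/17

MU_r = (q−2)^2, MU_q = 2·(r−2)·(q−2).
MRS = (1/2)·(q−2)/(r−2).
At (19, 10): MRS = 4/17.
So at (19, 10) the consumer would give up 4/17 units of q for one more unit of r.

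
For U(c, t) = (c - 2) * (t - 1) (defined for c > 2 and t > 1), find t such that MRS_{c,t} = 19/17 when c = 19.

MU_c = (t−1), MU_t = (c−2).
MRS = (t−1)/(c−2).
Substitute c = 19: MRS = (t − 1)/17. Setting this equal to 19/17 gives t − 1 = (19/17)·17 = 19, so t = 20.

t = 20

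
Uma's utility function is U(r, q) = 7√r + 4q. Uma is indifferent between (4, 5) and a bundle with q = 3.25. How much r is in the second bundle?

r = 9

U(4, 5) = 34.
Set U(r, 3.25) = 34 and solve.
With q = 3.25: 7√r = 34 − 4·3.25 = 21, so √r = 3 and r = 9.
Check: U(9, 3.25) = 34.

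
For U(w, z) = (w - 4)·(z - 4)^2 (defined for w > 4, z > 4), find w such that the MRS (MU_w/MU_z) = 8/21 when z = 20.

w = 25

MU_w = (z−4)^2, MU_z = 2·(w−4)·(z−4).
MRS = (1/2)·(z−4)/(w−4).
Substitute z = 20: MRS = 8/(w − 4). Setting this equal to 8/21 gives w − 4 = 8/(8/21) = 21, so w = 25.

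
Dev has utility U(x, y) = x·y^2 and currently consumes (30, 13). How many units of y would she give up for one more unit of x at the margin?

MU_x = y^2 and MU_y = 2·x·y.
MRS = MU_x/MU_y = (1/2)·y/x.
At (30, 13): MRS = 13/60.
That is, one extra unit of x is worth 13/60 units of y at the margin.

MRS = 13/60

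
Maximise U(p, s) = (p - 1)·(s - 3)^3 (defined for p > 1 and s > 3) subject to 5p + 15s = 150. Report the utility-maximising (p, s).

p* = 6, s* = 8

MU_p = (s−3)^3, MU_s = 3·(p−1)·(s−3)^2.
MRS = (1/3)·(s−3)/(p−1).
Tangency: set MRS = p_p/p_s = 5/15 = 1/3.
So (1/3)·(s − 3)/(p − 1) = 1/3, i.e. (s − 3) = (p − 1).
Rewrite the budget in excess-of-subsistence terms: 5·(p − 1) + 15·(s − 3) = 150 − 5·1 − 15·3 = 100.
Substituting, 20·(p − 1) = 100, so p − 1 = 5 and p* = 6.
Then s − 3 = 5, so s* = 8.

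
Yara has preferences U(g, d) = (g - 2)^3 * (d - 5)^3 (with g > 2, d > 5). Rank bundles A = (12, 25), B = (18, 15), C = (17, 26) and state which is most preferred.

Evaluate utility at each bundle:
U(A) = 8000000.
U(B) = 4096000.
U(C) = 31255875.
Highest utility is C, so C ≻ A ≻ B.

Bundle C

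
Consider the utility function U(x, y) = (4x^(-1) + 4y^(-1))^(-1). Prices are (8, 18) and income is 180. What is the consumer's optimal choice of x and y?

x* = 9, y* = 6

For CES with ρ = -1, MRS = (y/x)^2.
Tangency: set MRS = p_x/p_y = 8/18 = 4/9.
So (y/x)^2 = 4/9; taking the square root, y/x = 2/3, i.e. y = (2/3)·x.
Substitute into the budget 8·x + 18·y = 180: 20·x = 180, so x* = 9 and y* = (2/3)·9 = 6.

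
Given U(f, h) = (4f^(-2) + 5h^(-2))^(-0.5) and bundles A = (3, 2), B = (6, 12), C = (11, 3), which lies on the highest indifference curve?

Evaluate utility at each bundle:
U(A) = 0.768.
U(B) = 2.619.
U(C) = 1.303.
Highest utility is B, so B ≻ C ≻ A.

Bundle B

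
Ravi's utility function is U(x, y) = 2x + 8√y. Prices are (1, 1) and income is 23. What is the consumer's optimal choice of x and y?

x* = 19, y* = 4

MU_x = 2, MU_y = 8/(2√y).
MRS = 2 ÷ (8/(2√y)).
Tangency: set MRS = p_x/p_y = 1/1 = 1.
MRS depends only on y: 0.5·√y = 1 ⇒ √y = 1/0.5 = 2 ⇒ y* = 4.
From the budget, 1·x = 23 − 1·4 = 19, so x* = 19.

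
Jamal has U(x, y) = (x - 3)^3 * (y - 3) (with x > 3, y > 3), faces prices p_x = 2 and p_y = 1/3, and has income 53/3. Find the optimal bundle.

x* = 7, y* = 11

MU_x = 3·(x−3)^2·(y−3), MU_y = (x−3)^3.
MRS = (3/1)·(y−3)/(x−3).
Tangency: set MRS = p_x/p_y = 2/(1/3) = 6.
So (3/1)·(y − 3)/(x − 3) = 6, i.e. (y − 3) = 2·(x − 3).
Rewrite the budget in excess-of-subsistence terms: 2·(x − 3) + (1/3)·(y − 3) = 53/3 − 2·3 − (1/3)·3 = 32/3.
Substituting, (8/3)·(x − 3) = 32/3, so x − 3 = 4 and x* = 7.
Then y − 3 = 2·4 = 8, so y* = 11.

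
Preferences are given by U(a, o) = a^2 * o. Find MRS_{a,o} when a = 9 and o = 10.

MU_a = 2·a·o and MU_o = a^2.
MRS = MU_a/MU_o = (2/1)·o/a.
At (9, 10): MRS = 20/9.
So at (9, 10) the consumer would give up 20/9 units of o for one more unit of a.

MRS = 20/9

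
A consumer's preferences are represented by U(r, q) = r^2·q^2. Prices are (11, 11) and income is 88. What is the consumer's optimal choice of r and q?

MU_r = 2·r·q^2 and MU_q = 2·r^2·q.
MRS = MU_r/MU_q = q/r.
Tangency: set MRS = p_r/p_q = 11/11 = 1.
So q/r = 1, i.e. q = r.
Substitute into the budget 11·r + 11·q = 88: 22·r = 88, so r* = 4.
Then q* = 4.

r* = 4, q* = 4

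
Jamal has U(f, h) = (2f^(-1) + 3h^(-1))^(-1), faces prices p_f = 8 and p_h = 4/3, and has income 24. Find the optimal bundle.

For CES with ρ = -1, MRS = (2/3)·(h/f)^2.
Tangency: set MRS = p_f/p_h = 8/(4/3) = 6.
So (h/f)^2 = 9; taking the square root, h/f = 3, i.e. h = 3·f.
Substitute into the budget 8·f + (4/3)·h = 24: 12·f = 24, so f* = 2 and h* = 3·2 = 6.

f* = 2, h* = 6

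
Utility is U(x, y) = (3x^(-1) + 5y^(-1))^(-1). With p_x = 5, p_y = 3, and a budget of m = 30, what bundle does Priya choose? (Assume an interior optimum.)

For CES with ρ = -1, MRS = (3/5)·(y/x)^2.
Tangency: set MRS = p_x/p_y = 5/3.
So (y/x)^2 = 25/9; taking the square root, y/x = 5/3, i.e. y = (5/3)·x.
Substitute into the budget 5·x + 3·y = 30: 10·x = 30, so x* = 3 and y* = (5/3)·3 = 5.

x* = 3, y* = 5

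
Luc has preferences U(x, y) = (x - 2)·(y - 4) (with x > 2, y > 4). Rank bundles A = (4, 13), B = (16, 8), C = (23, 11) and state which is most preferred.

Bundle C

Evaluate utility at each bundle:
U(A) = 18.
U(B) = 56.
U(C) = 147.
Highest utility is C, so C ≻ B ≻ A.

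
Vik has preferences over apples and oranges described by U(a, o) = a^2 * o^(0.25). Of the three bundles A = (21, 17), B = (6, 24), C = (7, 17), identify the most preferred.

Evaluate utility at each bundle:
U(A) = 895.470.
U(B) = 79.681.
U(C) = 99.497.
Highest utility is A, so A ≻ C ≻ B.

Bundle A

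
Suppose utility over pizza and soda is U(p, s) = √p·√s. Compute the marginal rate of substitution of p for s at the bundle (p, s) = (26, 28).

MU_p = 0.5·p^(-0.5)·√s and MU_s = 0.5·√p·s^(-0.5).
MRS = MU_p/MU_s = s/p.
At (26, 28): MRS = 14/13.
The indifference curve has slope −14/13 at this bundle.

MRS = 14/13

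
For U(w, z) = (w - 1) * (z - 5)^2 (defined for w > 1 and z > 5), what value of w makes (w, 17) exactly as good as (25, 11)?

w = 7

U(25, 11) = 864.
Set U(w, 17) = 864 and solve.
With z = 17: (17 − 5)^2 = 144, so (w − 1) = 864/144 = 6.
So w = 1 + 6 = 7.
Check: U(7, 17) = 864.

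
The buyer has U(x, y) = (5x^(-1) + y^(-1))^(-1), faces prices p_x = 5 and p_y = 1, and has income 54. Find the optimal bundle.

For CES with ρ = -1, MRS = (5/1)·(y/x)^2.
Tangency: set MRS = p_x/p_y = 5/1 = 5.
So (y/x)^2 = 1; taking the square root, y/x = 1, i.e. y = x.
Substitute into the budget 5·x + 1·y = 54: 6·x = 54, so x* = 9 and y* = 9.

x* = 9, y* = 9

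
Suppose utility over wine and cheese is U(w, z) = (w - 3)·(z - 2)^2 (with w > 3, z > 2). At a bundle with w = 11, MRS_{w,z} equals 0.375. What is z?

z = 8

MU_w = (z−2)^2, MU_z = 2·(w−3)·(z−2).
MRS = (1/2)·(z−2)/(w−3).
Substitute w = 11: MRS = (z − 2)/16. Setting this equal to 0.375 gives z − 2 = 0.375·16 = 6, so z = 8.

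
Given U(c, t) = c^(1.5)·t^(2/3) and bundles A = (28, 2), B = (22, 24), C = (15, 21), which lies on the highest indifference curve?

Bundle B

Evaluate utility at each bundle:
U(A) = 235.193.
U(B) = 858.568.
U(C) = 442.198.
Highest utility is B, so B ≻ C ≻ A.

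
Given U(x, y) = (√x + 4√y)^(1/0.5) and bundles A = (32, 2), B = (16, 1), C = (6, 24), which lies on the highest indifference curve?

Evaluate utility at each bundle:
U(A) = 128.000.
U(B) = 64.000.
U(C) = 486.000.
Highest utility is C, so C ≻ A ≻ B.

Bundle C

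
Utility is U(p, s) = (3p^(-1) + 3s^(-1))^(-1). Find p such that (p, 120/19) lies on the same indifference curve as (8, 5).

p = 6

U depends on (p, s) only through S = 3p^(-1) + 3s^(-1), so equal utility means equal S. At (8, 5): S = 39/40.
With s = 120/19: 3·(120/19)^(-1) = 19/40, so 3p^(-1) = 39/40 − 19/40 = 0.5, i.e. p^(-1) = 1/6.
Hence p = 1/(1/6) = 6.
Check: U(6, 120/19) = 1.0256.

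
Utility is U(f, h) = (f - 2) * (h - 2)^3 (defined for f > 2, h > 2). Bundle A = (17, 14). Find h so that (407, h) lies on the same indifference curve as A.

U(17, 14) = 25920.
Set U(407, h) = 25920 and solve.
With f = 407: (407 − 2) = 405, so (h − 2)^3 = 25920/405 = 64.
Taking the cube root (with h > 2): h − 2 = 4, so h = 6.
Check: U(407, 6) = 25920.

h = 6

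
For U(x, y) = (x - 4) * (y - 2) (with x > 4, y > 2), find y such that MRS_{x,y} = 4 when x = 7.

y = 14

MU_x = (y−2), MU_y = (x−4).
MRS = (y−2)/(x−4).
Substitute x = 7: MRS = (y − 2)/3. Setting this equal to 4 gives y − 2 = 4·3 = 12, so y = 14.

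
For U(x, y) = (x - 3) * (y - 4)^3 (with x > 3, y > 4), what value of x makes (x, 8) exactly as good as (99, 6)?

U(99, 6) = 768.
Set U(x, 8) = 768 and solve.
With y = 8: (8 − 4)^3 = 64, so (x − 3) = 768/64 = 12.
So x = 3 + 12 = 15.
Check: U(15, 8) = 768.

x = 15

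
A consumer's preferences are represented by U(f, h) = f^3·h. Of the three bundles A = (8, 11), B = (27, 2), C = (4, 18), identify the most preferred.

Bundle B

Evaluate utility at each bundle:
U(A) = 5632.
U(B) = 39366.
U(C) = 1152.
Highest utility is B, so B ≻ A ≻ C.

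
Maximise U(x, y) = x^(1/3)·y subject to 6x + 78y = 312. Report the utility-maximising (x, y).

x* = 13, y* = 3

MU_x = 1/3·x^(-2/3)·y and MU_y = x^(1/3).
MRS = MU_x/MU_y = (1/3)·y/x.
Tangency: set MRS = p_x/p_y = 6/78 = 1/13.
So (1/3)·y/x = 1/13, i.e. y = (3/13)·x.
Substitute into the budget 6·x + 78·y = 312: 24·x = 312, so x* = 13.
Then y* = (3/13)·13 = 3.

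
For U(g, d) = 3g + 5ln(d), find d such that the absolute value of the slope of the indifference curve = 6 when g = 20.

MU_g = 3, MU_d = 5/d.
MRS = 3 ÷ (5/d).
MRS depends only on d: 0.6·d = 6 ⇒ d = 6/0.6 = 10.

d = 10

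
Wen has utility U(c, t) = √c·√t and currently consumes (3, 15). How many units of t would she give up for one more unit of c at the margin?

MU_c = 0.5·c^(-0.5)·√t and MU_t = 0.5·√c·t^(-0.5).
MRS = MU_c/MU_t = t/c.
At (3, 15): MRS = 5.
That is, one extra unit of c is worth 5 units of t at the margin.

MRS = 5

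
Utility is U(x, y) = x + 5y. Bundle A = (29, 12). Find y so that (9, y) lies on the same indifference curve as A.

y = 16

U(29, 12) = 89.
Set U(9, y) = 89 and solve.
9 + 5y = 89 ⇒ 5y = 80 ⇒ y = 16.
Check: U(9, 16) = 89.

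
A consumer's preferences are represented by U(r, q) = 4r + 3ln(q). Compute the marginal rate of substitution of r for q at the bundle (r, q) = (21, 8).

MU_r = 4, MU_q = 3/q.
MRS = 4 ÷ (3/q).
At (21, 8): MRS = 32/3.
So at (21, 8) the consumer would give up 32/3 units of q for one more unit of r.

MRS = 32/3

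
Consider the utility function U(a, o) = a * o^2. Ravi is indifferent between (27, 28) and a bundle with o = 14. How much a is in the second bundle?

U(27, 28) = 21168.
Set U(a, 14) = 21168 and solve.
With o = 14: 14^2 = 196, so a = 21168/196 = 108.
Check: U(108, 14) = 21168.

a = 108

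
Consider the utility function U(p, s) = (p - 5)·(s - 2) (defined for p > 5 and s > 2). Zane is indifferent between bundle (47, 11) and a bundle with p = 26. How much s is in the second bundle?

U(47, 11) = 378.
Set U(26, s) = 378 and solve.
With p = 26: (26 − 5) = 21, so (s − 2) = 378/21 = 18.
So s = 2 + 18 = 20.
Check: U(26, 20) = 378.

s = 20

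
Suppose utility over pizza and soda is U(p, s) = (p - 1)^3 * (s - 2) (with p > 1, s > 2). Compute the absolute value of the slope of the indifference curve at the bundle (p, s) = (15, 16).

MRS = 3

MU_p = 3·(p−1)^2·(s−2), MU_s = (p−1)^3.
MRS = (3/1)·(s−2)/(p−1).
At (15, 16): MRS = 3.
The indifference curve has slope −3 at this bundle.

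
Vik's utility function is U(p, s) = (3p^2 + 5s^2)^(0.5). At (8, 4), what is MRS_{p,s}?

For CES with ρ = 2, MRS = (3/5)·(s/p)^(-1).
At (8, 4): MRS = 1.2.
So at (8, 4) the consumer would give up 1.2 units of s for one more unit of p.

MRS = 1.2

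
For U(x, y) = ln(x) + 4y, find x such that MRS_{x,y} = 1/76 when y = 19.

x = 19

MU_x = 1/x, MU_y = 4.
MRS = 1/x ÷ 4.
MRS depends only on x: 0.25/x = 1/76 ⇒ x = 0.25/(1/76) = 19.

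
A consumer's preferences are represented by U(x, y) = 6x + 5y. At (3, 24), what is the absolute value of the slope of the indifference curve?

MU_x = 6, MU_y = 5, so MRS = 6/5 = 1.2 at every bundle.
At (3, 24): MRS = 1.2.
So at (3, 24) the consumer would give up 1.2 units of y for one more unit of x.

MRS = 1.2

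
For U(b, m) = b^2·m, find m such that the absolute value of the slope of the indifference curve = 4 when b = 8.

m = 16

MU_b = 2·b·m and MU_m = b^2.
MRS = MU_b/MU_m = (2/1)·m/b.
Substitute b = 8: MRS = m/4. Setting m/4 = 4 gives m = 4·4 = 16.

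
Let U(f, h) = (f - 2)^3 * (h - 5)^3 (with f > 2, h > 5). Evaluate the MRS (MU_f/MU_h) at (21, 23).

MU_f = 3·(f−2)^2·(h−5)^3, MU_h = 3·(f−2)^3·(h−5)^2.
MRS = (h−5)/(f−2).
At (21, 23): MRS = 18/19.
So at (21, 23) the consumer would give up 18/19 units of h for one more unit of f.

MRS = 18/19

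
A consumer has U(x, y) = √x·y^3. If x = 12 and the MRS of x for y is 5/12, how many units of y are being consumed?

y = 30

MU_x = 0.5·x^(-0.5)·y^3 and MU_y = 3·√x·y^2.
MRS = MU_x/MU_y = (1/6)·y/x.
Substitute x = 12: MRS = y/72. Setting y/72 = 5/12 gives y = (5/12)·72 = 30.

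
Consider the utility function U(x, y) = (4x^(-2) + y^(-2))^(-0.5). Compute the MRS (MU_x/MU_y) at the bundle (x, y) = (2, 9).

For CES with ρ = -2, MRS = (4/1)·(y/x)^3.
At (2, 9): MRS = 364.5.
The indifference curve has slope −364.5 at this bundle.

MRS = 364.5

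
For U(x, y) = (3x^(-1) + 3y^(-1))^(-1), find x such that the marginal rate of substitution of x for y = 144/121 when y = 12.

For CES with ρ = -1, MRS = (y/x)^2.
Setting (12/x)^2 = 144/121 gives 12/x = 12/11 and x = 11.

x = 11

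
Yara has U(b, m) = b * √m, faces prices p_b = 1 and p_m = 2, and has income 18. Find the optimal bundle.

MU_b = √m and MU_m = 0.5·b·m^(-0.5).
MRS = MU_b/MU_m = (2)·m/b.
Tangency: set MRS = p_b/p_m = 1/2 = 0.5.
So (2)·m/b = 0.5, i.e. m = 0.25·b.
Substitute into the budget 1·b + 2·m = 18: 1.5·b = 18, so b* = 12.
Then m* = 0.25·12 = 3.

b* = 12, m* = 3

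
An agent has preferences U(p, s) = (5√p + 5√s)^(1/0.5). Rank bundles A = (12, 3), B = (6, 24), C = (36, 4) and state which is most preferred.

Evaluate utility at each bundle:
U(A) = 675.000.
U(B) = 1350.000.
U(C) = 1600.000.
Highest utility is C, so C ≻ B ≻ A.

Bundle C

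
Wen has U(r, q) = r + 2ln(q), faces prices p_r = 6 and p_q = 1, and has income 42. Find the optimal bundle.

r* = 5, q* = 12

MU_r = 1, MU_q = 2/q.
MRS = 1 ÷ (2/q).
Tangency: set MRS = p_r/p_q = 6/1 = 6.
MRS depends only on q: 0.5·q = 6 ⇒ q* = 6/0.5 = 12.
From the budget, 6·r = 42 − 1·12 = 30, so r* = 5.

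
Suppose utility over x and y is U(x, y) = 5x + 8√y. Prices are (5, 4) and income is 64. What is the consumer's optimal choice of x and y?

x* = 12, y* = 1

MU_x = 5, MU_y = 8/(2√y).
MRS = 5 ÷ (8/(2√y)).
Tangency: set MRS = p_x/p_y = 5/4 = 1.25.
MRS depends only on y: 1.25·√y = 1.25 ⇒ √y = 1.25/1.25 = 1 ⇒ y* = 1.
From the budget, 5·x = 64 − 4·1 = 60, so x* = 12.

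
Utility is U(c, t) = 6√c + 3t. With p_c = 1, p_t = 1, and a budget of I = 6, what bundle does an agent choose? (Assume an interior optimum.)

c* = 1, t* = 5

MU_c = 6/(2√c), MU_t = 3.
MRS = 6/(2√c) ÷ 3.
Tangency: set MRS = p_c/p_t = 1/1 = 1.
MRS depends only on c: 1/√c = 1 ⇒ √c = 1/1 = 1 ⇒ c* = 1.
From the budget, 1·t = 6 − 1·1 = 5, so t* = 5.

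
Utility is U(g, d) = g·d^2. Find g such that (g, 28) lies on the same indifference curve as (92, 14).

U(92, 14) = 18032.
Set U(g, 28) = 18032 and solve.
With d = 28: 28^2 = 784, so g = 18032/784 = 23.
Check: U(23, 28) = 18032.

g = 23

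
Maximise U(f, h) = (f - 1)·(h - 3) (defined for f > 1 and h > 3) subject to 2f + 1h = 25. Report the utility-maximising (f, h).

MU_f = (h−3), MU_h = (f−1).
MRS = (h−3)/(f−1).
Tangency: set MRS = p_f/p_h = 2/1 = 2.
So (h − 3)/(f − 1) = 2, i.e. (h − 3) = 2·(f − 1).
Rewrite the budget in excess-of-subsistence terms: 2·(f − 1) + 1·(h − 3) = 25 − 2·1 − 1·3 = 20.
Substituting, 4·(f − 1) = 20, so f − 1 = 5 and f* = 6.
Then h − 3 = 2·5 = 10, so h* = 13.

f* = 6, h* = 13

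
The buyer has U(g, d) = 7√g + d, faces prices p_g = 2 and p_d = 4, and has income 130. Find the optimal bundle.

MU_g = 7/(2√g), MU_d = 1.
MRS = 7/(2√g) ÷ 1.
Tangency: set MRS = p_g/p_d = 2/4 = 0.5.
MRS depends only on g: 3.5/√g = 0.5 ⇒ √g = 3.5/0.5 = 7 ⇒ g* = 49.
From the budget, 4·d = 130 − 2·49 = 32, so d* = 8.

g* = 49, d* = 8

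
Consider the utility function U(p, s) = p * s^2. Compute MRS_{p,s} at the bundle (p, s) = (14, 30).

MRS = 15/14

MU_p = s^2 and MU_s = 2·p·s.
MRS = MU_p/MU_s = (1/2)·s/p.
At (14, 30): MRS = 15/14.
That is, one extra unit of p is worth 15/14 units of s at the margin.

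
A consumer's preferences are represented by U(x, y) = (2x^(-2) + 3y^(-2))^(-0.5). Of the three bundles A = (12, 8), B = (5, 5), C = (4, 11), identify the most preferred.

Evaluate utility at each bundle:
U(A) = 4.057.
U(B) = 2.236.
U(C) = 2.584.
Highest utility is A, so A ≻ C ≻ B.

Bundle A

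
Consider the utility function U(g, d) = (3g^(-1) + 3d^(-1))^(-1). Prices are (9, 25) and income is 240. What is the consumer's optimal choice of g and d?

For CES with ρ = -1, MRS = (d/g)^2.
Tangency: set MRS = p_g/p_d = 9/25.
So (d/g)^2 = 9/25; taking the square root, d/g = 0.6, i.e. d = 0.6·g.
Substitute into the budget 9·g + 25·d = 240: 24·g = 240, so g* = 10 and d* = 0.6·10 = 6.

g* = 10, d* = 6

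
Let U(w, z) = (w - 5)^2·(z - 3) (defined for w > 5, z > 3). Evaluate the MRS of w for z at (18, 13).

MRS = 20/13

MU_w = 2·(w−5)·(z−3), MU_z = (w−5)^2.
MRS = (2/1)·(z−3)/(w−5).
At (18, 13): MRS = 20/13.
So at (18, 13) the consumer would give up 20/13 units of z for one more unit of w.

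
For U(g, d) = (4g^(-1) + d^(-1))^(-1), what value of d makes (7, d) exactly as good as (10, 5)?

d = 35

U depends on (g, d) only through S = 4g^(-1) + d^(-1), so equal utility means equal S. At (10, 5): S = 0.6.
With g = 7: 4·7^(-1) = 4/7, so d^(-1) = 0.6 − 4/7 = 1/35.
Hence d = 1/(1/35) = 35.
Check: U(7, 35) = 1.6667.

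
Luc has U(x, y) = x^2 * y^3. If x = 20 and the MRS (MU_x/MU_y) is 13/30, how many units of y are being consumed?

y = 13

MU_x = 2·x·y^3 and MU_y = 3·x^2·y^2.
MRS = MU_x/MU_y = (2/3)·y/x.
Substitute x = 20: MRS = y/30. Setting y/30 = 13/30 gives y = (13/30)·30 = 13.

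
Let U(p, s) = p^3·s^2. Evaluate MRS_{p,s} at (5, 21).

MU_p = 3·p^2·s^2 and MU_s = 2·p^3·s.
MRS = MU_p/MU_s = (3/2)·s/p.
At (5, 21): MRS = 6.3.
So at (5, 21) the consumer would give up 6.3 units of s for one more unit of p.

MRS = 6.3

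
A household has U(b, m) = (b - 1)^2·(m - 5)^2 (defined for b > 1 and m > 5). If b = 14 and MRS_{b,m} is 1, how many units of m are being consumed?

m = 18

MU_b = 2·(b−1)·(m−5)^2, MU_m = 2·(b−1)^2·(m−5).
MRS = (m−5)/(b−1).
Substitute b = 14: MRS = (m − 5)/13. Setting this equal to 1 gives m − 5 = 1·13 = 13, so m = 18.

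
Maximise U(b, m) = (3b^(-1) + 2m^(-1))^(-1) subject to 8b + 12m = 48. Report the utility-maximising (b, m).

b* = 3, m* = 2

For CES with ρ = -1, MRS = (3/2)·(m/b)^2.
Tangency: set MRS = p_b/p_m = 8/12 = 2/3.
So (m/b)^2 = 4/9; taking the square root, m/b = 2/3, i.e. m = (2/3)·b.
Substitute into the budget 8·b + 12·m = 48: 16·b = 48, so b* = 3 and m* = (2/3)·3 = 2.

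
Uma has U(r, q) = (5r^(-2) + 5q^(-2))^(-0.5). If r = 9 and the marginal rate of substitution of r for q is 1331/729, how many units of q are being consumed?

q = 11

For CES with ρ = -2, MRS = (q/r)^3.
Setting (q/9)^3 = 1331/729 gives q/9 = 11/9 and q = 11.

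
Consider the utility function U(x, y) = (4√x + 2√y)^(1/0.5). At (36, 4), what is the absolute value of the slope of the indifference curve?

MRS = 2/3

For CES with ρ = 0.5, MRS = (4/2)·√(y/x).
At (36, 4): MRS = 2/3.
The indifference curve has slope −2/3 at this bundle.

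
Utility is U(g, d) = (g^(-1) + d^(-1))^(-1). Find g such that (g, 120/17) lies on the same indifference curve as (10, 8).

g = 12

U depends on (g, d) only through S = g^(-1) + d^(-1), so equal utility means equal S. At (10, 8): S = 9/40.
With d = 120/17: (120/17)^(-1) = 17/120, so g^(-1) = 9/40 − 17/120 = 1/12.
Hence g = 1/(1/12) = 12.
Check: U(12, 120/17) = 4.4444.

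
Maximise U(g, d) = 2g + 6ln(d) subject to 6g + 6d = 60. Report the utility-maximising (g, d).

g* = 7, d* = 3

MU_g = 2, MU_d = 6/d.
MRS = 2 ÷ (6/d).
Tangency: set MRS = p_g/p_d = 6/6 = 1.
MRS depends only on d: (1/3)·d = 1 ⇒ d* = 1/(1/3) = 3.
From the budget, 6·g = 60 − 6·3 = 42, so g* = 7.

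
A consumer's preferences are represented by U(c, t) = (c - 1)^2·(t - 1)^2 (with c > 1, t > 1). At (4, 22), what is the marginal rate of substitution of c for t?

MU_c = 2·(c−1)·(t−1)^2, MU_t = 2·(c−1)^2·(t−1).
MRS = (t−1)/(c−1).
At (4, 22): MRS = 7.
The indifference curve has slope −7 at this bundle.

MRS = 7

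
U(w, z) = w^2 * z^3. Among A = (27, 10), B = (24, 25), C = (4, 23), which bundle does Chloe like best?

Bundle B

Evaluate utility at each bundle:
U(A) = 729000.
U(B) = 9000000.
U(C) = 194672.
Highest utility is B, so B ≻ A ≻ C.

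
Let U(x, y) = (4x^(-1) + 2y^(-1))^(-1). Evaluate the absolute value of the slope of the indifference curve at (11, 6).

MRS = 72/121

For CES with ρ = -1, MRS = (4/2)·(y/x)^2.
At (11, 6): MRS = 72/121.
So at (11, 6) the consumer would give up 72/121 units of y for one more unit of x.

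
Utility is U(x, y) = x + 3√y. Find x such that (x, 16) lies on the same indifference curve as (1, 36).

x = 7

U(1, 36) = 19.
Set U(x, 16) = 19 and solve.
With y = 16: √16 = 4, so x = 19 − 3·4 = 7.
Check: U(7, 16) = 19.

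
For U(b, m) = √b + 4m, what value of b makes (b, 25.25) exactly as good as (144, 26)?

U(144, 26) = 116.
Set U(b, 25.25) = 116 and solve.
With m = 25.25: √b = 116 − 4·25.25 = 15, so √b = 15 and b = 225.
Check: U(225, 25.25) = 116.

b = 225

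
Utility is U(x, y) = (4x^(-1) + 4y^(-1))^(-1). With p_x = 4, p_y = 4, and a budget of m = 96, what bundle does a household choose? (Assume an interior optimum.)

For CES with ρ = -1, MRS = (y/x)^2.
Tangency: set MRS = p_x/p_y = 4/4 = 1.
So (y/x)^2 = 1; taking the square root, y/x = 1, i.e. y = x.
Substitute into the budget 4·x + 4·y = 96: 8·x = 96, so x* = 12 and y* = 12.

x* = 12, y* = 12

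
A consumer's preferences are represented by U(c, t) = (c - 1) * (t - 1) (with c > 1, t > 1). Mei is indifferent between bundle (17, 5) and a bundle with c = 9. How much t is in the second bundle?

t = 9

U(17, 5) = 64.
Set U(9, t) = 64 and solve.
With c = 9: (9 − 1) = 8, so (t − 1) = 64/8 = 8.
So t = 1 + 8 = 9.
Check: U(9, 9) = 64.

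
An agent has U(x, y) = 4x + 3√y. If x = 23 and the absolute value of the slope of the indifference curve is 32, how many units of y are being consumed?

y = 144

MU_x = 4, MU_y = 3/(2√y).
MRS = 4 ÷ (3/(2√y)).
MRS depends only on y: (8/3)·√y = 32 ⇒ √y = 32/(8/3) = 12 ⇒ y = 144.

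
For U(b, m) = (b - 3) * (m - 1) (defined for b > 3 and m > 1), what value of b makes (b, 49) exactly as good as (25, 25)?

b = 14

U(25, 25) = 528.
Set U(b, 49) = 528 and solve.
With m = 49: (49 − 1) = 48, so (b − 3) = 528/48 = 11.
So b = 3 + 11 = 14.
Check: U(14, 49) = 528.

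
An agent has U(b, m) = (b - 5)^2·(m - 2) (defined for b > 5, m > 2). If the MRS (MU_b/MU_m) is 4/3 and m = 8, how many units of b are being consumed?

b = 14

MU_b = 2·(b−5)·(m−2), MU_m = (b−5)^2.
MRS = (2/1)·(m−2)/(b−5).
Substitute m = 8: MRS = 12/(b − 5). Setting this equal to 4/3 gives b − 5 = 12/(4/3) = 9, so b = 14.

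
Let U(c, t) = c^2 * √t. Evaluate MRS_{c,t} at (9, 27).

MU_c = 2·c·√t and MU_t = 0.5·c^2·t^(-0.5).
MRS = MU_c/MU_t = (4)·t/c.
At (9, 27): MRS = 12.
The indifference curve has slope −12 at this bundle.

MRS = 12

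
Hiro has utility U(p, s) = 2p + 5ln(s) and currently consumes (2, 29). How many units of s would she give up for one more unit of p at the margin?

MRS = 11.6

MU_p = 2, MU_s = 5/s.
MRS = 2 ÷ (5/s).
At (2, 29): MRS = 11.6.
That is, one extra unit of p is worth 11.6 units of s at the margin.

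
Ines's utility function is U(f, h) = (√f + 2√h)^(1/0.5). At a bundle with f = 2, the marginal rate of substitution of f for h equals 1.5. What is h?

h = 18

For CES with ρ = 0.5, MRS = (1/2)·√(h/f).
Setting (1/2)·√(h/2) = 1.5 gives √(h/2) = 3, so h/2 = 9 and h = 18.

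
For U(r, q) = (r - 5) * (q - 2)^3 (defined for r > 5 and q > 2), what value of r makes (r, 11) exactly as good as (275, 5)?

U(275, 5) = 7290.
Set U(r, 11) = 7290 and solve.
With q = 11: (11 − 2)^3 = 729, so (r − 5) = 7290/729 = 10.
So r = 5 + 10 = 15.
Check: U(15, 11) = 7290.

r = 15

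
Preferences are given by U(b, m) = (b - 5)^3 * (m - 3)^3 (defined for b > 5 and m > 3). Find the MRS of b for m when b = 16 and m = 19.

MRS = 16/11

MU_b = 3·(b−5)^2·(m−3)^3, MU_m = 3·(b−5)^3·(m−3)^2.
MRS = (m−3)/(b−5).
At (16, 19): MRS = 16/11.
That is, one extra unit of b is worth 16/11 units of m at the margin.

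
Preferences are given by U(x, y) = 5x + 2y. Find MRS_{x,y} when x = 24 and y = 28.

MU_x = 5, MU_y = 2, so MRS = 5/2 = 2.5 at every bundle.
At (24, 28): MRS = 2.5.
So at (24, 28) the consumer would give up 2.5 units of y for one more unit of x.

MRS = 2.5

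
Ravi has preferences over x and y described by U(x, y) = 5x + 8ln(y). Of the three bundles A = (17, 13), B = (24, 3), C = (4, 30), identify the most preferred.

Evaluate utility at each bundle:
U(A) = 105.520.
U(B) = 128.789.
U(C) = 47.210.
Highest utility is B, so B ≻ A ≻ C.

Bundle B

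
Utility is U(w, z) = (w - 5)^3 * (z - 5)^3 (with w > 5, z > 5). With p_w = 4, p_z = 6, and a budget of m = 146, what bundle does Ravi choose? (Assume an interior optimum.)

MU_w = 3·(w−5)^2·(z−5)^3, MU_z = 3·(w−5)^3·(z−5)^2.
MRS = (z−5)/(w−5).
Tangency: set MRS = p_w/p_z = 4/6 = 2/3.
So (z − 5)/(w − 5) = 2/3, i.e. (z − 5) = (2/3)·(w − 5).
Rewrite the budget in excess-of-subsistence terms: 4·(w − 5) + 6·(z − 5) = 146 − 4·5 − 6·5 = 96.
Substituting, 8·(w − 5) = 96, so w − 5 = 12 and w* = 17.
Then z − 5 = (2/3)·12 = 8, so z* = 13.

w* = 17, z* = 13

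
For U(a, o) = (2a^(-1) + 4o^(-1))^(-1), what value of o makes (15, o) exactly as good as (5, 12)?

o = 20/3

U depends on (a, o) only through S = 2a^(-1) + 4o^(-1), so equal utility means equal S. At (5, 12): S = 11/15.
With a = 15: 2·15^(-1) = 2/15, so 4o^(-1) = 11/15 − 2/15 = 0.6, i.e. o^(-1) = 0.15.
Hence o = 1/0.15 = 20/3.
Check: U(15, 20/3) = 1.3636.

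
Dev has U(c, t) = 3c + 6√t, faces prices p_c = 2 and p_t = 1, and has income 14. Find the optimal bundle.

c* = 5, t* = 4

MU_c = 3, MU_t = 6/(2√t).
MRS = 3 ÷ (6/(2√t)).
Tangency: set MRS = p_c/p_t = 2/1 = 2.
MRS depends only on t: √t = 2 ⇒ √t = 2 ⇒ t* = 4.
From the budget, 2·c = 14 − 1·4 = 10, so c* = 5.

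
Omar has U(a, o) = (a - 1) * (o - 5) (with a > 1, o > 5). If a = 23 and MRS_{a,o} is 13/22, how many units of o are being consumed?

MU_a = (o−5), MU_o = (a−1).
MRS = (o−5)/(a−1).
Substitute a = 23: MRS = (o − 5)/22. Setting this equal to 13/22 gives o − 5 = (13/22)·22 = 13, so o = 18.

o = 18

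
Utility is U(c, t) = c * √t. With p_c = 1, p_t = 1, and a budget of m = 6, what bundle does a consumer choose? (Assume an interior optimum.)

MU_c = √t and MU_t = 0.5·c·t^(-0.5).
MRS = MU_c/MU_t = (2)·t/c.
Tangency: set MRS = p_c/p_t = 1/1 = 1.
So (2)·t/c = 1, i.e. t = 0.5·c.
Substitute into the budget 1·c + 1·t = 6: 1.5·c = 6, so c* = 4.
Then t* = 0.5·4 = 2.

c* = 4, t* = 2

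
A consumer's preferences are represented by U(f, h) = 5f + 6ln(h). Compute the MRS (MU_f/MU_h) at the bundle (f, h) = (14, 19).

MU_f = 5, MU_h = 6/h.
MRS = 5 ÷ (6/h).
At (14, 19): MRS = 95/6.
So at (14, 19) the consumer would give up 95/6 units of h for one more unit of f.

MRS = 95/6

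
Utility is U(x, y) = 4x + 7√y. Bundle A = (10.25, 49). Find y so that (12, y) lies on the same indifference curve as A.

U(10.25, 49) = 90.
Set U(12, y) = 90 and solve.
With x = 12: 7√y = 90 − 4·12 = 42, so √y = 6 and y = 36.
Check: U(12, 36) = 90.

y = 36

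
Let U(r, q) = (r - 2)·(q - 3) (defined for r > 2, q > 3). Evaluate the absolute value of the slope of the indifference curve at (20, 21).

MRS = 1

MU_r = (q−3), MU_q = (r−2).
MRS = (q−3)/(r−2).
At (20, 21): MRS = 1.
The indifference curve has slope −1 at this bundle.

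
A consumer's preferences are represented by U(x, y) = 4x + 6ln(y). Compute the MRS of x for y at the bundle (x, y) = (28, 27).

MRS = 18

MU_x = 4, MU_y = 6/y.
MRS = 4 ÷ (6/y).
At (28, 27): MRS = 18.
That is, one extra unit of x is worth 18 units of y at the margin.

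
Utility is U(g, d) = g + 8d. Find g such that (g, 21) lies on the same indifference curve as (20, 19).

U(20, 19) = 172.
Set U(g, 21) = 172 and solve.
g + 8·21 = 172 ⇒ g = 4 ⇒ g = 4.
Check: U(4, 21) = 172.

g = 4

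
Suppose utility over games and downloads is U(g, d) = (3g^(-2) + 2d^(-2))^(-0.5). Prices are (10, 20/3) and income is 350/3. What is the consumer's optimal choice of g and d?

For CES with ρ = -2, MRS = (3/2)·(d/g)^3.
Tangency: set MRS = p_g/p_d = 10/(20/3) = 1.5.
So (d/g)^3 = 1; taking the cube root, d/g = 1, i.e. d = g.
Substitute into the budget 10·g + (20/3)·d = 350/3: (50/3)·g = 350/3, so g* = 7 and d* = 7.

g* = 7, d* = 7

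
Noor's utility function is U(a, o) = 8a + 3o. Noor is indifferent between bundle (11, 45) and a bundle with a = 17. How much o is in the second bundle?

U(11, 45) = 223.
Set U(17, o) = 223 and solve.
8·17 + 3o = 223 ⇒ 3o = 87 ⇒ o = 29.
Check: U(17, 29) = 223.

o = 29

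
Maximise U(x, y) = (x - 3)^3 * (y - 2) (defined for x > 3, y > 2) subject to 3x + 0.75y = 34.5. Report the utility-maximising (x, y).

MU_x = 3·(x−3)^2·(y−2), MU_y = (x−3)^3.
MRS = (3/1)·(y−2)/(x−3).
Tangency: set MRS = p_x/p_y = 3/0.75 = 4.
So (3/1)·(y − 2)/(x − 3) = 4, i.e. (y − 2) = (4/3)·(x − 3).
Rewrite the budget in excess-of-subsistence terms: 3·(x − 3) + 0.75·(y − 2) = 34.5 − 3·3 − 0.75·2 = 24.
Substituting, 4·(x − 3) = 24, so x − 3 = 6 and x* = 9.
Then y − 2 = (4/3)·6 = 8, so y* = 10.

x* = 9, y* = 10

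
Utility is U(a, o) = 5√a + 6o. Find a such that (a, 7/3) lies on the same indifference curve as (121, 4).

U(121, 4) = 79.
Set U(a, 7/3) = 79 and solve.
With o = 7/3: 5√a = 79 − 6·7/3 = 65, so √a = 13 and a = 169.
Check: U(169, 7/3) = 79.

a = 169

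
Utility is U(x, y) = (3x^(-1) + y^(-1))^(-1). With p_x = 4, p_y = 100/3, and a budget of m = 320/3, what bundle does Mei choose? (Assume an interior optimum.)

For CES with ρ = -1, MRS = (3/1)·(y/x)^2.
Tangency: set MRS = p_x/p_y = 4/(100/3) = 3/25.
So (y/x)^2 = 1/25; taking the square root, y/x = 0.2, i.e. y = 0.2·x.
Substitute into the budget 4·x + (100/3)·y = 320/3: (32/3)·x = 320/3, so x* = 10 and y* = 0.2·10 = 2.

x* = 10, y* = 2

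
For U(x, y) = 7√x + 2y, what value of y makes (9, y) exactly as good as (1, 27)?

y = 20

U(1, 27) = 61.
Set U(9, y) = 61 and solve.
With x = 9: √9 = 3, so 2y = 61 − 7·3 = 40 and y = 20.
Check: U(9, 20) = 61.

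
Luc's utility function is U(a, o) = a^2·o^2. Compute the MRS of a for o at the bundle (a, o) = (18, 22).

MRS = 11/9

MU_a = 2·a·o^2 and MU_o = 2·a^2·o.
MRS = MU_a/MU_o = o/a.
At (18, 22): MRS = 11/9.
The indifference curve has slope −11/9 at this bundle.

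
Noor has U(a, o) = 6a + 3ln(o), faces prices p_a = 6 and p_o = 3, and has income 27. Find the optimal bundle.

a* = 4, o* = 1

MU_a = 6, MU_o = 3/o.
MRS = 6 ÷ (3/o).
Tangency: set MRS = p_a/p_o = 6/3 = 2.
MRS depends only on o: 2·o = 2 ⇒ o* = 2/2 = 1.
From the budget, 6·a = 27 − 3·1 = 24, so a* = 4.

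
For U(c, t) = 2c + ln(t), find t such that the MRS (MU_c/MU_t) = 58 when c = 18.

t = 29

MU_c = 2, MU_t = 1/t.
MRS = 2 ÷ (1/t).
MRS depends only on t: 2·t = 58 ⇒ t = 58/2 = 29.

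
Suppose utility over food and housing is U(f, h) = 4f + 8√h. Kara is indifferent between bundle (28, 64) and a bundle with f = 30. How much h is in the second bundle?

h = 49

U(28, 64) = 176.
Set U(30, h) = 176 and solve.
With f = 30: 8√h = 176 − 4·30 = 56, so √h = 7 and h = 49.
Check: U(30, 49) = 176.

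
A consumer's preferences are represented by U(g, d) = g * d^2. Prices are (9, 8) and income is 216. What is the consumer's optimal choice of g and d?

MU_g = d^2 and MU_d = 2·g·d.
MRS = MU_g/MU_d = (1/2)·d/g.
Tangency: set MRS = p_g/p_d = 9/8 = 1.125.
So (1/2)·d/g = 1.125, i.e. d = 2.25·g.
Substitute into the budget 9·g + 8·d = 216: 27·g = 216, so g* = 8.
Then d* = 2.25·8 = 18.

g* = 8, d* = 18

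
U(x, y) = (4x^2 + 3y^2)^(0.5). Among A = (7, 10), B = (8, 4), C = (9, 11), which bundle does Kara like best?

Bundle C

Evaluate utility at each bundle:
U(A) = 22.271.
U(B) = 17.436.
U(C) = 26.211.
Highest utility is C, so C ≻ A ≻ B.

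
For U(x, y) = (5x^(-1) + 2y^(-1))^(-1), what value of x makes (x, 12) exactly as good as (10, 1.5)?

x = 3

U depends on (x, y) only through S = 5x^(-1) + 2y^(-1), so equal utility means equal S. At (10, 1.5): S = 11/6.
With y = 12: 2·12^(-1) = 1/6, so 5x^(-1) = 11/6 − 1/6 = 5/3, i.e. x^(-1) = 1/3.
Hence x = 1/(1/3) = 3.
Check: U(3, 12) = 0.5455.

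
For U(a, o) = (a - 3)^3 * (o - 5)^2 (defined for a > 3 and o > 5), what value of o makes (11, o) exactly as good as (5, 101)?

U(5, 101) = 73728.
Set U(11, o) = 73728 and solve.
With a = 11: (11 − 3)^3 = 512, so (o − 5)^2 = 73728/512 = 144.
Taking the square root (with o > 5): o − 5 = 12, so o = 17.
Check: U(11, 17) = 73728.

o = 17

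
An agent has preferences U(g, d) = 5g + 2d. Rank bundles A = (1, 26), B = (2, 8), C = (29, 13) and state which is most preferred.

Evaluate utility at each bundle:
U(A) = 57.
U(B) = 26.
U(C) = 171.
Highest utility is C, so C ≻ A ≻ B.

Bundle C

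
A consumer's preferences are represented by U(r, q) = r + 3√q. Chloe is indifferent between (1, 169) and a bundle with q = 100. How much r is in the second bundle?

U(1, 169) = 40.
Set U(r, 100) = 40 and solve.
With q = 100: √100 = 10, so r = 40 − 3·10 = 10.
Check: U(10, 100) = 40.

r = 10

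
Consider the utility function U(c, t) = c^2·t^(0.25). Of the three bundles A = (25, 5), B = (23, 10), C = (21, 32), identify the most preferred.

Bundle C

Evaluate utility at each bundle:
U(A) = 934.593.
U(B) = 940.710.
U(C) = 1048.881.
Highest utility is C, so C ≻ B ≻ A.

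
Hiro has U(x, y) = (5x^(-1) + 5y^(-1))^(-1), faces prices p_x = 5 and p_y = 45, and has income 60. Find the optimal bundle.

For CES with ρ = -1, MRS = (y/x)^2.
Tangency: set MRS = p_x/p_y = 5/45 = 1/9.
So (y/x)^2 = 1/9; taking the square root, y/x = 1/3, i.e. y = (1/3)·x.
Substitute into the budget 5·x + 45·y = 60: 20·x = 60, so x* = 3 and y* = (1/3)·3 = 1.

x* = 3, y* = 1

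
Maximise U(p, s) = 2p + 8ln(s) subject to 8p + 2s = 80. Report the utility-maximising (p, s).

p* = 6, s* = 16

MU_p = 2, MU_s = 8/s.
MRS = 2 ÷ (8/s).
Tangency: set MRS = p_p/p_s = 8/2 = 4.
MRS depends only on s: 0.25·s = 4 ⇒ s* = 4/0.25 = 16.
From the budget, 8·p = 80 − 2·16 = 48, so p* = 6.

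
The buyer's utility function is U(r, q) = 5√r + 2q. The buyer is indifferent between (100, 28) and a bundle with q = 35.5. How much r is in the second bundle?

r = 49

U(100, 28) = 106.
Set U(r, 35.5) = 106 and solve.
With q = 35.5: 5√r = 106 − 2·35.5 = 35, so √r = 7 and r = 49.
Check: U(49, 35.5) = 106.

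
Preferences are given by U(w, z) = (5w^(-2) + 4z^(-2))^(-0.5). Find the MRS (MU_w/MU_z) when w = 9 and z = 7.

For CES with ρ = -2, MRS = (5/4)·(z/w)^3.
At (9, 7): MRS = 1715/2916.
That is, one extra unit of w is worth 1715/2916 units of z at the margin.

MRS = 1715/2916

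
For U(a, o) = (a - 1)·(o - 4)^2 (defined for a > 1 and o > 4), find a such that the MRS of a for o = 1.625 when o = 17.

a = 5

MU_a = (o−4)^2, MU_o = 2·(a−1)·(o−4).
MRS = (1/2)·(o−4)/(a−1).
Substitute o = 17: MRS = 6.5/(a − 1). Setting this equal to 1.625 gives a − 1 = 6.5/1.625 = 4, so a = 5.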